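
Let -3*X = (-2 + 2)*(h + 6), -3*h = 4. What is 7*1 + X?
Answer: 7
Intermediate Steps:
h = -4/3 (h = -1/3*4 = -4/3 ≈ -1.3333)
X = 0 (X = -(-2 + 2)*(-4/3 + 6)/3 = -0*14/3 = -1/3*0 = 0)
7*1 + X = 7*1 + 0 = 7 + 0 = 7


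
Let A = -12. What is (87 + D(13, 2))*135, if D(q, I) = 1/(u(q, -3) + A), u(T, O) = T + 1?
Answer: 23625/2 ≈ 11813.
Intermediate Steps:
u(T, O) = 1 + T
D(q, I) = 1/(-11 + q) (D(q, I) = 1/((1 + q) - 12) = 1/(-11 + q))
(87 + D(13, 2))*135 = (87 + 1/(-11 + 13))*135 = (87 + 1/2)*135 = (87 + ½)*135 = (175/2)*135 = 23625/2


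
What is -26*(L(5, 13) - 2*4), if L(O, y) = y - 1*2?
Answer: -78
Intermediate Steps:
L(O, y) = -2 + y (L(O, y) = y - 2 = -2 + y)
-26*(L(5, 13) - 2*4) = -26*((-2 + 13) - 2*4) = -26*(11 - 8) = -26*3 = -78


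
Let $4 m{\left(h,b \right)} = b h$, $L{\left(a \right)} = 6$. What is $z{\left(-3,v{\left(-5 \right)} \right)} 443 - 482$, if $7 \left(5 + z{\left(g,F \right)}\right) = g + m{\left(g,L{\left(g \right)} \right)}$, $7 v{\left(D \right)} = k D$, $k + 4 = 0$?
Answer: $- \frac{44403}{14} \approx -3171.6$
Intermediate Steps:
$k = -4$ ($k = -4 + 0 = -4$)
$m{\left(h,b \right)} = \frac{b h}{4}$
$v{\left(D \right)} = - \frac{4 D}{7}$ ($v{\left(D \right)} = \frac{\left(-4\right) D}{7} = - \frac{4 D}{7}$)
$z{\left(g,F \right)} = -5 + \frac{5 g}{14}$ ($z{\left(g,F \right)} = -5 + \frac{g + \frac{1}{4} \cdot 6 g}{7} = -5 + \frac{g + \frac{3 g}{2}}{7} = -5 + \frac{\frac{5}{2} g}{7} = -5 + \frac{5 g}{14}$)
$z{\left(-3,v{\left(-5 \right)} \right)} 443 - 482 = \left(-5 + \frac{5}{14} \left(-3\right)\right) 443 - 482 = \left(-5 - \frac{15}{14}\right) 443 - 482 = \left(- \frac{85}{14}\right) 443 - 482 = - \frac{37655}{14} - 482 = - \frac{44403}{14}$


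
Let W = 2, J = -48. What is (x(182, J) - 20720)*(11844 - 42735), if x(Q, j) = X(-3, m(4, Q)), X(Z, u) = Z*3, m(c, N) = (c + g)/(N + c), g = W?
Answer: 640339539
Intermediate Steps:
g = 2
m(c, N) = (2 + c)/(N + c) (m(c, N) = (c + 2)/(N + c) = (2 + c)/(N + c))
X(Z, u) = 3*Z
x(Q, j) = -9 (x(Q, j) = 3*(-3) = -9)
(x(182, J) - 20720)*(11844 - 42735) = (-9 - 20720)*(11844 - 42735) = -20729*(-30891) = 640339539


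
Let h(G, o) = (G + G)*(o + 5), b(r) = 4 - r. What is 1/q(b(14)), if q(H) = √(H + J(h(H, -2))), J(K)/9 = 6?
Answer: √11/22 ≈ 0.15076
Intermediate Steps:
h(G, o) = 2*G*(5 + o) (h(G, o) = (2*G)*(5 + o) = 2*G*(5 + o))
J(K) = 54 (J(K) = 9*6 = 54)
q(H) = √(54 + H) (q(H) = √(H + 54) = √(54 + H))
1/q(b(14)) = 1/(√(54 + (4 - 1*14))) = 1/(√(54 + (4 - 14))) = 1/(√(54 - 10)) = 1/(√44) = 1/(2*√11) = √11/22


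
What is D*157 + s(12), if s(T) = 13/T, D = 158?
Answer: 297685/12 ≈ 24807.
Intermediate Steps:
D*157 + s(12) = 158*157 + 13/12 = 24806 + 13*(1/12) = 24806 + 13/12 = 297685/12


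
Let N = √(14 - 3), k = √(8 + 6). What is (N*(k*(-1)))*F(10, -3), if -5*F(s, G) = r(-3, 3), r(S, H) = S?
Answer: -3*√154/5 ≈ -7.4458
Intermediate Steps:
k = √14 ≈ 3.7417
F(s, G) = ⅗ (F(s, G) = -⅕*(-3) = ⅗)
N = √11 ≈ 3.3166
(N*(k*(-1)))*F(10, -3) = (√11*(√14*(-1)))*(⅗) = (√11*(-√14))*(⅗) = -√154*(⅗) = -3*√154/5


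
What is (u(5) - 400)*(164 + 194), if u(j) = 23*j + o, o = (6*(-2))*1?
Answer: -106326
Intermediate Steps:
o = -12 (o = -12*1 = -12)
u(j) = -12 + 23*j (u(j) = 23*j - 12 = -12 + 23*j)
(u(5) - 400)*(164 + 194) = ((-12 + 23*5) - 400)*(164 + 194) = ((-12 + 115) - 400)*358 = (103 - 400)*358 = -297*358 = -106326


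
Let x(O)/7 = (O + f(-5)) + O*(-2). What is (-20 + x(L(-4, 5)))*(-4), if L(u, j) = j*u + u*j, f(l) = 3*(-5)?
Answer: -620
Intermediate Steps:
f(l) = -15
L(u, j) = 2*j*u (L(u, j) = j*u + j*u = 2*j*u)
x(O) = -105 - 7*O (x(O) = 7*((O - 15) + O*(-2)) = 7*((-15 + O) - 2*O) = 7*(-15 - O) = -105 - 7*O)
(-20 + x(L(-4, 5)))*(-4) = (-20 + (-105 - 14*5*(-4)))*(-4) = (-20 + (-105 - 7*(-40)))*(-4) = (-20 + (-105 + 280))*(-4) = (-20 + 175)*(-4) = 155*(-4) = -620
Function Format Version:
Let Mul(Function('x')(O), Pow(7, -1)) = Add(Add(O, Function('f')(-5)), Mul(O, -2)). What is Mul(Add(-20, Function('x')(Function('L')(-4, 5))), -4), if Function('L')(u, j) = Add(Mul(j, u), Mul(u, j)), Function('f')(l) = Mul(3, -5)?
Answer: -620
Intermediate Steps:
Function('f')(l) = -15
Function('L')(u, j) = Mul(2, j, u) (Function('L')(u, j) = Add(Mul(j, u), Mul(j, u)) = Mul(2, j, u))
Function('x')(O) = Add(-105, Mul(-7, O)) (Function('x')(O) = Mul(7, Add(Add(O, -15), Mul(O, -2))) = Mul(7, Add(Add(-15, O), Mul(-2, O))) = Mul(7, Add(-15, Mul(-1, O))) = Add(-105, Mul(-7, O)))
Mul(Add(-20, Function('x')(Function('L')(-4, 5))), -4) = Mul(Add(-20, Add(-105, Mul(-7, Mul(2, 5, -4)))), -4) = Mul(Add(-20, Add(-105, Mul(-7, -40))), -4) = Mul(Add(-20, Add(-105, 280)), -4) = Mul(Add(-20, 175), -4) = Mul(155, -4) = -620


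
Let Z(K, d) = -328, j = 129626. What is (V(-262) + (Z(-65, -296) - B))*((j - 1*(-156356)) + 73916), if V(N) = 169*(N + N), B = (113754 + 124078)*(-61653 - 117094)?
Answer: 15299864153102760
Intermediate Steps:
B = -42511756504 (B = 237832*(-178747) = -42511756504)
V(N) = 338*N (V(N) = 169*(2*N) = 338*N)
(V(-262) + (Z(-65, -296) - B))*((j - 1*(-156356)) + 73916) = (338*(-262) + (-328 - 1*(-42511756504)))*((129626 - 1*(-156356)) + 73916) = (-88556 + (-328 + 42511756504))*((129626 + 156356) + 73916) = (-88556 + 42511756176)*(285982 + 73916) = 42511667620*359898 = 15299864153102760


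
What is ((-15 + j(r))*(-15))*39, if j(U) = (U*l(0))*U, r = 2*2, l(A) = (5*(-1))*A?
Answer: 8775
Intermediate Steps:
l(A) = -5*A
r = 4
j(U) = 0 (j(U) = (U*(-5*0))*U = (U*0)*U = 0*U = 0)
((-15 + j(r))*(-15))*39 = ((-15 + 0)*(-15))*39 = -15*(-15)*39 = 225*39 = 8775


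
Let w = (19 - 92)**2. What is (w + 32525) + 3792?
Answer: 41646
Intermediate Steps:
w = 5329 (w = (-73)**2 = 5329)
(w + 32525) + 3792 = (5329 + 32525) + 3792 = 37854 + 3792 = 41646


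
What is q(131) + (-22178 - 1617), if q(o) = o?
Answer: -23664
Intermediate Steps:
q(131) + (-22178 - 1617) = 131 + (-22178 - 1617) = 131 - 23795 = -23664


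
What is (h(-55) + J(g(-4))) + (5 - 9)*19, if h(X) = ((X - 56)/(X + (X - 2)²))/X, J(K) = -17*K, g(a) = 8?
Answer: -37241929/175670 ≈ -212.00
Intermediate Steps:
h(X) = (-56 + X)/(X*(X + (-2 + X)²)) (h(X) = ((-56 + X)/(X + (-2 + X)²))/X = (-56 + X)/(X*(X + (-2 + X)²)))
(h(-55) + J(g(-4))) + (5 - 9)*19 = ((-56 - 55)/((-55)*(-55 + (-2 - 55)²)) - 17*8) + (5 - 9)*19 = (-1/55*(-111)/(-55 + (-57)²) - 136) - 4*19 = (-1/55*(-111)/(-55 + 3249) - 136) - 76 = (-1/55*(-111)/3194 - 136) - 76 = (-1/55*1/3194*(-111) - 136) - 76 = (111/175670 - 136) - 76 = -23891009/175670 - 76 = -37241929/175670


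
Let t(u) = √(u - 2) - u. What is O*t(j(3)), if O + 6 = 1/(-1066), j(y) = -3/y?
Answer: -6397/1066 - 6397*I*√3/1066 ≈ -6.0009 - 10.394*I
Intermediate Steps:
O = -6397/1066 (O = -6 + 1/(-1066) = -6 - 1/1066 = -6397/1066 ≈ -6.0009)
t(u) = √(-2 + u) - u
O*t(j(3)) = -6397*(√(-2 - 3/3) - (-3)/3)/1066 = -6397*(√(-2 - 3*⅓) - (-3)/3)/1066 = -6397*(√(-2 - 1) - 1*(-1))/1066 = -6397*(√(-3) + 1)/1066 = -6397*(I*√3 + 1)/1066 = -6397*(1 + I*√3)/1066 = -6397/1066 - 6397*I*√3/1066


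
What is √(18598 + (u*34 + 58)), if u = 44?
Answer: 2*√5038 ≈ 141.96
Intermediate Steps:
√(18598 + (u*34 + 58)) = √(18598 + (44*34 + 58)) = √(18598 + (1496 + 58)) = √(18598 + 1554) = √20152 = 2*√5038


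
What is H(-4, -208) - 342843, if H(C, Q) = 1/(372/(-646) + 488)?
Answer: -53976515911/157438 ≈ -3.4284e+5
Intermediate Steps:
H(C, Q) = 323/157438 (H(C, Q) = 1/(372*(-1/646) + 488) = 1/(-186/323 + 488) = 1/(157438/323) = 323/157438)
H(-4, -208) - 342843 = 323/157438 - 342843 = -53976515911/157438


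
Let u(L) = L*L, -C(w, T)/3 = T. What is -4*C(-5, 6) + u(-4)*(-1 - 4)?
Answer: -8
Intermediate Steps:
C(w, T) = -3*T
u(L) = L²
-4*C(-5, 6) + u(-4)*(-1 - 4) = -(-12)*6 + (-4)²*(-1 - 4) = -4*(-18) + 16*(-5) = 72 - 80 = -8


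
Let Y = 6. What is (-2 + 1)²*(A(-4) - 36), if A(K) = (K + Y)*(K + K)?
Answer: -52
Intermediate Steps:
A(K) = 2*K*(6 + K) (A(K) = (K + 6)*(K + K) = (6 + K)*(2*K) = 2*K*(6 + K))
(-2 + 1)²*(A(-4) - 36) = (-2 + 1)²*(2*(-4)*(6 - 4) - 36) = (-1)²*(2*(-4)*2 - 36) = 1*(-16 - 36) = 1*(-52) = -52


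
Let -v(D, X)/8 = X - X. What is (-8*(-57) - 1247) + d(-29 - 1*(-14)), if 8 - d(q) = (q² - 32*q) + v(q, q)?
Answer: -1488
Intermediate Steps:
v(D, X) = 0 (v(D, X) = -8*(X - X) = -8*0 = 0)
d(q) = 8 - q² + 32*q (d(q) = 8 - ((q² - 32*q) + 0) = 8 - (q² - 32*q) = 8 + (-q² + 32*q) = 8 - q² + 32*q)
(-8*(-57) - 1247) + d(-29 - 1*(-14)) = (-8*(-57) - 1247) + (8 - (-29 - 1*(-14))² + 32*(-29 - 1*(-14))) = (456 - 1247) + (8 - (-29 + 14)² + 32*(-29 + 14)) = -791 + (8 - 1*(-15)² + 32*(-15)) = -791 + (8 - 1*225 - 480) = -791 + (8 - 225 - 480) = -791 - 697 = -1488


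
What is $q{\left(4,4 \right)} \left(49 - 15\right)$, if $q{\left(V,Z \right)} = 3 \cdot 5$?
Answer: $510$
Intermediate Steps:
$q{\left(V,Z \right)} = 15$
$q{\left(4,4 \right)} \left(49 - 15\right) = 15 \left(49 - 15\right) = 15 \cdot 34 = 510$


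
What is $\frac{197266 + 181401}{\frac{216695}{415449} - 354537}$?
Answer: $- \frac{157316826483}{147291825418} \approx -1.0681$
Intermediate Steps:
$\frac{197266 + 181401}{\frac{216695}{415449} - 354537} = \frac{378667}{216695 \cdot \frac{1}{415449} - 354537} = \frac{378667}{\frac{216695}{415449} - 354537} = \frac{378667}{- \frac{147291825418}{415449}} = 378667 \left(- \frac{415449}{147291825418}\right) = - \frac{157316826483}{147291825418}$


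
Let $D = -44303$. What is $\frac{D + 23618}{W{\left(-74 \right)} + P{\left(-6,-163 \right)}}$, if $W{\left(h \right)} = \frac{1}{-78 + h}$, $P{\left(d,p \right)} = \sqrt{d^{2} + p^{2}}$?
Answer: $- \frac{1048040}{204893973} - \frac{159302080 \sqrt{26605}}{204893973} \approx -126.82$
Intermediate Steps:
$\frac{D + 23618}{W{\left(-74 \right)} + P{\left(-6,-163 \right)}} = \frac{-44303 + 23618}{\frac{1}{-78 - 74} + \sqrt{\left(-6\right)^{2} + \left(-163\right)^{2}}} = - \frac{20685}{\frac{1}{-152} + \sqrt{36 + 26569}} = - \frac{20685}{- \frac{1}{152} + \sqrt{26605}}$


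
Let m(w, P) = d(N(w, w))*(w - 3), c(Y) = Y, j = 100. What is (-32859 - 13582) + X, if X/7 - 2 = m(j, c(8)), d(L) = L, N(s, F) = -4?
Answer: -49143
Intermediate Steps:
m(w, P) = 12 - 4*w (m(w, P) = -4*(w - 3) = -4*(-3 + w) = 12 - 4*w)
X = -2702 (X = 14 + 7*(12 - 4*100) = 14 + 7*(12 - 400) = 14 + 7*(-388) = 14 - 2716 = -2702)
(-32859 - 13582) + X = (-32859 - 13582) - 2702 = -46441 - 2702 = -49143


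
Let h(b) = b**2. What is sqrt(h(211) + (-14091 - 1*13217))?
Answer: sqrt(17213) ≈ 131.20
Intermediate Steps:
sqrt(h(211) + (-14091 - 1*13217)) = sqrt(211**2 + (-14091 - 1*13217)) = sqrt(44521 + (-14091 - 13217)) = sqrt(44521 - 27308) = sqrt(17213)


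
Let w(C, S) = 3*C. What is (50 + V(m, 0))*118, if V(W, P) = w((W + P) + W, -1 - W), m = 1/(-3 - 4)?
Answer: 40592/7 ≈ 5798.9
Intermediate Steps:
m = -1/7 (m = 1/(-7) = -1/7 ≈ -0.14286)
V(W, P) = 3*P + 6*W (V(W, P) = 3*((W + P) + W) = 3*((P + W) + W) = 3*(P + 2*W) = 3*P + 6*W)
(50 + V(m, 0))*118 = (50 + (3*0 + 6*(-1/7)))*118 = (50 + (0 - 6/7))*118 = (50 - 6/7)*118 = (344/7)*118 = 40592/7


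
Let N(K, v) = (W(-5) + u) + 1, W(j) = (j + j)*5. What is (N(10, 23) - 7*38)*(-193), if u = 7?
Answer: 59444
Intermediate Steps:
W(j) = 10*j (W(j) = (2*j)*5 = 10*j)
N(K, v) = -42 (N(K, v) = (10*(-5) + 7) + 1 = (-50 + 7) + 1 = -43 + 1 = -42)
(N(10, 23) - 7*38)*(-193) = (-42 - 7*38)*(-193) = (-42 - 266)*(-193) = -308*(-193) = 59444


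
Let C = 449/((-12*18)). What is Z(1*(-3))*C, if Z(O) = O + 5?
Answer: -449/108 ≈ -4.1574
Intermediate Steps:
Z(O) = 5 + O
C = -449/216 (C = 449/(-216) = 449*(-1/216) = -449/216 ≈ -2.0787)
Z(1*(-3))*C = (5 + 1*(-3))*(-449/216) = (5 - 3)*(-449/216) = 2*(-449/216) = -449/108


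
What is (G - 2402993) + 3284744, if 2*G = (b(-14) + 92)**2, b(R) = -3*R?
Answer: 890729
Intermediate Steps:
G = 8978 (G = (-3*(-14) + 92)**2/2 = (42 + 92)**2/2 = (1/2)*134**2 = (1/2)*17956 = 8978)
(G - 2402993) + 3284744 = (8978 - 2402993) + 3284744 = -2394015 + 3284744 = 890729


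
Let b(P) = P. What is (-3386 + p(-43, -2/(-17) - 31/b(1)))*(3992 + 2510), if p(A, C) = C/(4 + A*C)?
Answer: -498506538946/22643 ≈ -2.2016e+7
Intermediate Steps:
p(A, C) = C/(4 + A*C)
(-3386 + p(-43, -2/(-17) - 31/b(1)))*(3992 + 2510) = (-3386 + (-2/(-17) - 31/1)/(4 - 43*(-2/(-17) - 31/1)))*(3992 + 2510) = (-3386 + (-2*(-1/17) - 31*1)/(4 - 43*(-2*(-1/17) - 31*1)))*6502 = (-3386 + (2/17 - 31)/(4 - 43*(2/17 - 31)))*6502 = (-3386 - 525/(17*(4 - 43*(-525/17))))*6502 = (-3386 - 525/(17*(4 + 22575/17)))*6502 = (-3386 - 525/(17*22643/17))*6502 = (-3386 - 525/17*17/22643)*6502 = (-3386 - 525/22643)*6502 = -76669723/22643*6502 = -498506538946/22643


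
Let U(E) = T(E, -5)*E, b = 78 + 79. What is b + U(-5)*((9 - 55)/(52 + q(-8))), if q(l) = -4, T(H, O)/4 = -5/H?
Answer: 1057/6 ≈ 176.17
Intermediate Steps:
T(H, O) = -20/H (T(H, O) = 4*(-5/H) = -20/H)
b = 157
U(E) = -20 (U(E) = (-20/E)*E = -20)
b + U(-5)*((9 - 55)/(52 + q(-8))) = 157 - 20*(9 - 55)/(52 - 4) = 157 - (-920)/48 = 157 - 20*(-23/24) = 157 + 115/6 = 1057/6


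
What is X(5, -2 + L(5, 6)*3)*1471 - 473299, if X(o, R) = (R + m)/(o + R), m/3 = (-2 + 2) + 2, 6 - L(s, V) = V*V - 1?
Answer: -39635023/84 ≈ -4.7185e+5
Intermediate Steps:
L(s, V) = 7 - V² (L(s, V) = 6 - (V*V - 1) = 6 - (V² - 1) = 6 - (-1 + V²) = 6 + (1 - V²) = 7 - V²)
m = 6 (m = 3*((-2 + 2) + 2) = 3*(0 + 2) = 3*2 = 6)
X(o, R) = (6 + R)/(R + o) (X(o, R) = (R + 6)/(o + R) = (6 + R)/(R + o))
X(5, -2 + L(5, 6)*3)*1471 - 473299 = ((6 + (-2 + (7 - 1*6²)*3))/((-2 + (7 - 1*6²)*3) + 5))*1471 - 473299 = ((6 + (-2 + (7 - 1*36)*3))/((-2 + (7 - 1*36)*3) + 5))*1471 - 473299 = ((6 + (-2 + (7 - 36)*3))/((-2 + (7 - 36)*3) + 5))*1471 - 473299 = ((6 + (-2 - 29*3))/((-2 - 29*3) + 5))*1471 - 473299 = ((6 + (-2 - 87))/((-2 - 87) + 5))*1471 - 473299 = ((6 - 89)/(-89 + 5))*1471 - 473299 = (-83/(-84))*1471 - 473299 = -1/84*(-83)*1471 - 473299 = (83/84)*1471 - 473299 = 122093/84 - 473299 = -39635023/84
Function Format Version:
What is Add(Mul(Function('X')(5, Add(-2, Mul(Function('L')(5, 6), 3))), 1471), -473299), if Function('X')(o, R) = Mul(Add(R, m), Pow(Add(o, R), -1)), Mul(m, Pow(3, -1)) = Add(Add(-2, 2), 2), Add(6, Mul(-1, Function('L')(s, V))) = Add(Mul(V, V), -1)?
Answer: Rational(-39635023, 84) ≈ -4.7185e+5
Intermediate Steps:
Function('L')(s, V) = Add(7, Mul(-1, Pow(V, 2))) (Function('L')(s, V) = Add(6, Mul(-1, Add(Mul(V, V), -1))) = Add(6, Mul(-1, Add(Pow(V, 2), -1))) = Add(6, Mul(-1, Add(-1, Pow(V, 2)))) = Add(6, Add(1, Mul(-1, Pow(V, 2)))) = Add(7, Mul(-1, Pow(V, 2))))
m = 6 (m = Mul(3, Add(Add(-2, 2), 2)) = Mul(3, Add(0, 2)) = Mul(3, 2) = 6)
Function('X')(o, R) = Mul(Pow(Add(R, o), -1), Add(6, R)) (Function('X')(o, R) = Mul(Add(R, 6), Pow(Add(o, R), -1)) = Mul(Add(6, R), Pow(Add(R, o), -1)) = Mul(Pow(Add(R, o), -1), Add(6, R)))
Add(Mul(Function('X')(5, Add(-2, Mul(Function('L')(5, 6), 3))), 1471), -473299) = Add(Mul(Mul(Pow(Add(Add(-2, Mul(Add(7, Mul(-1, Pow(6, 2))), 3)), 5), -1), Add(6, Add(-2, Mul(Add(7, Mul(-1, Pow(6, 2))), 3)))), 1471), -473299) = Add(Mul(Mul(Pow(Add(Add(-2, Mul(Add(7, Mul(-1, 36)), 3)), 5), -1), Add(6, Add(-2, Mul(Add(7, Mul(-1, 36)), 3)))), 1471), -473299) = Add(Mul(Mul(Pow(Add(Add(-2, Mul(Add(7, -36), 3)), 5), -1), Add(6, Add(-2, Mul(Add(7, -36), 3)))), 1471), -473299) = Add(Mul(Mul(Pow(Add(Add(-2, Mul(-29, 3)), 5), -1), Add(6, Add(-2, Mul(-29, 3)))), 1471), -473299) = Add(Mul(Mul(Pow(Add(Add(-2, -87), 5), -1), Add(6, Add(-2, -87))), 1471), -473299) = Add(Mul(Mul(Pow(Add(-89, 5), -1), Add(6, -89)), 1471), -473299) = Add(Mul(Mul(Pow(-84, -1), -83), 1471), -473299) = Add(Mul(Mul(Rational(-1, 84), -83), 1471), -473299) = Add(Mul(Rational(83, 84), 1471), -473299) = Add(Rational(122093, 84), -473299) = Rational(-39635023, 84)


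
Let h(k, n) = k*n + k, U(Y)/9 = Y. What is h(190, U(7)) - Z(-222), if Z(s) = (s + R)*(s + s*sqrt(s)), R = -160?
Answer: -72644 - 84804*I*sqrt(222) ≈ -72644.0 - 1.2636e+6*I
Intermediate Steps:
U(Y) = 9*Y
Z(s) = (-160 + s)*(s + s**(3/2)) (Z(s) = (s - 160)*(s + s*sqrt(s)) = (-160 + s)*(s + s**(3/2)))
h(k, n) = k + k*n
h(190, U(7)) - Z(-222) = 190*(1 + 9*7) - ((-222)**2 + (-222)**(5/2) - 160*(-222) - (-35520)*I*sqrt(222)) = 190*(1 + 63) - (49284 + 49284*I*sqrt(222) + 35520 - (-35520)*I*sqrt(222)) = 190*64 - (49284 + 49284*I*sqrt(222) + 35520 + 35520*I*sqrt(222)) = 12160 - (84804 + 84804*I*sqrt(222)) = 12160 + (-84804 - 84804*I*sqrt(222)) = -72644 - 84804*I*sqrt(222)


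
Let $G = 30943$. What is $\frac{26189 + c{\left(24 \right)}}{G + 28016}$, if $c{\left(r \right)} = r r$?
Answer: $\frac{26765}{58959} \approx 0.45396$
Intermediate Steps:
$c{\left(r \right)} = r^{2}$
$\frac{26189 + c{\left(24 \right)}}{G + 28016} = \frac{26189 + 24^{2}}{30943 + 28016} = \frac{26189 + 576}{58959} = 26765 \cdot \frac{1}{58959} = \frac{26765}{58959}$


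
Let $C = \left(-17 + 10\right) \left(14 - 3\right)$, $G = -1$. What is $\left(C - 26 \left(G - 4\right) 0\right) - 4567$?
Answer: $-4644$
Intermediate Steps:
$C = -77$ ($C = \left(-7\right) 11 = -77$)
$\left(C - 26 \left(G - 4\right) 0\right) - 4567 = \left(-77 - 26 \left(-1 - 4\right) 0\right) - 4567 = \left(-77 - 26 \left(\left(-5\right) 0\right)\right) - 4567 = \left(-77 - 0\right) - 4567 = \left(-77 + 0\right) - 4567 = -77 - 4567 = -4644$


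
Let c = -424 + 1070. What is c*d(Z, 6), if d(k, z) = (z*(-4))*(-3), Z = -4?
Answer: 46512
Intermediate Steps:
d(k, z) = 12*z (d(k, z) = -4*z*(-3) = 12*z)
c = 646
c*d(Z, 6) = 646*(12*6) = 646*72 = 46512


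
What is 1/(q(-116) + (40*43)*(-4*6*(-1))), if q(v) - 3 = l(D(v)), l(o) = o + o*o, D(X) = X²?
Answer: 1/181118675 ≈ 5.5212e-9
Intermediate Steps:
l(o) = o + o²
q(v) = 3 + v²*(1 + v²)
1/(q(-116) + (40*43)*(-4*6*(-1))) = 1/((3 + (-116)² + (-116)⁴) + (40*43)*(-4*6*(-1))) = 1/((3 + 13456 + 181063936) + 1720*(-24*(-1))) = 1/(181077395 + 1720*24) = 1/(181077395 + 41280) = 1/181118675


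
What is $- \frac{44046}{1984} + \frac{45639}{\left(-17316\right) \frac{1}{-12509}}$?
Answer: $\frac{15720825409}{477152} \approx 32947.0$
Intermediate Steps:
$- \frac{44046}{1984} + \frac{45639}{\left(-17316\right) \frac{1}{-12509}} = \left(-44046\right) \frac{1}{1984} + \frac{45639}{\left(-17316\right) \left(- \frac{1}{12509}\right)} = - \frac{22023}{992} + \frac{45639}{\frac{17316}{12509}} = - \frac{22023}{992} + 45639 \cdot \frac{12509}{17316} = - \frac{22023}{992} + \frac{63433139}{1924} = \frac{15720825409}{477152}$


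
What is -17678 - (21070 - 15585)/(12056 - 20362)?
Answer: -146827983/8306 ≈ -17677.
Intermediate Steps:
-17678 - (21070 - 15585)/(12056 - 20362) = -17678 - 5485/(-8306) = -17678 - 5485*(-1)/8306 = -17678 - 1*(-5485/8306) = -17678 + 5485/8306 = -146827983/8306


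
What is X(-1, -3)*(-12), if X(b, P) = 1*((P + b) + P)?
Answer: 84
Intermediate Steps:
X(b, P) = b + 2*P (X(b, P) = 1*(b + 2*P) = b + 2*P)
X(-1, -3)*(-12) = (-1 + 2*(-3))*(-12) = (-1 - 6)*(-12) = -7*(-12) = 84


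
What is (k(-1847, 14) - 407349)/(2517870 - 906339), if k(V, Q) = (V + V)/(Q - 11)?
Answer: -1225741/4834593 ≈ -0.25354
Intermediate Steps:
k(V, Q) = 2*V/(-11 + Q) (k(V, Q) = (2*V)/(-11 + Q) = 2*V/(-11 + Q))
(k(-1847, 14) - 407349)/(2517870 - 906339) = (2*(-1847)/(-11 + 14) - 407349)/(2517870 - 906339) = (2*(-1847)/3 - 407349)/1611531 = (2*(-1847)*(1/3) - 407349)*(1/1611531) = (-3694/3 - 407349)*(1/1611531) = -1225741/3*1/1611531 = -1225741/4834593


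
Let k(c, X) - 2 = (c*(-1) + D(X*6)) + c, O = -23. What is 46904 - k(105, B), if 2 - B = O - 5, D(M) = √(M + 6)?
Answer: 46902 - √186 ≈ 46888.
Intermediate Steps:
D(M) = √(6 + M)
B = 30 (B = 2 - (-23 - 5) = 2 - 1*(-28) = 2 + 28 = 30)
k(c, X) = 2 + √(6 + 6*X) (k(c, X) = 2 + ((c*(-1) + √(6 + X*6)) + c) = 2 + ((-c + √(6 + 6*X)) + c) = 2 + ((√(6 + 6*X) - c) + c) = 2 + √(6 + 6*X))
46904 - k(105, B) = 46904 - (2 + √(6 + 6*30)) = 46904 - (2 + √(6 + 180)) = 46904 - (2 + √186) = 46904 + (-2 - √186) = 46902 - √186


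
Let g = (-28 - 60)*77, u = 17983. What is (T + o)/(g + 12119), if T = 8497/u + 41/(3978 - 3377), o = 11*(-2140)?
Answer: -254409367820/57745984569 ≈ -4.4057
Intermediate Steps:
g = -6776 (g = -88*77 = -6776)
o = -23540
T = 5844000/10807783 (T = 8497/17983 + 41/(3978 - 3377) = 8497*(1/17983) + 41/601 = 8497/17983 + 41*(1/601) = 8497/17983 + 41/601 = 5844000/10807783 ≈ 0.54072)
(T + o)/(g + 12119) = (5844000/10807783 - 23540)/(-6776 + 12119) = -254409367820/10807783/5343 = -254409367820/10807783*1/5343 = -254409367820/57745984569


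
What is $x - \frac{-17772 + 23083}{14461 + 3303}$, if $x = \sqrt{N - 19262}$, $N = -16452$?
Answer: $- \frac{5311}{17764} + i \sqrt{35714} \approx -0.29898 + 188.98 i$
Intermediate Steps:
$x = i \sqrt{35714}$ ($x = \sqrt{-16452 - 19262} = \sqrt{-35714} = i \sqrt{35714} \approx 188.98 i$)
$x - \frac{-17772 + 23083}{14461 + 3303} = i \sqrt{35714} - \frac{-17772 + 23083}{14461 + 3303} = i \sqrt{35714} - \frac{5311}{17764} = - \frac{5311}{17764} + i \sqrt{35714}$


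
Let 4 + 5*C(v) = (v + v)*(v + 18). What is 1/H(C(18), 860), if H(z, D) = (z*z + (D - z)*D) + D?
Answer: 25/14625164 ≈ 1.7094e-6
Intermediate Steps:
C(v) = -⅘ + 2*v*(18 + v)/5 (C(v) = -⅘ + ((v + v)*(v + 18))/5 = -⅘ + ((2*v)*(18 + v))/5 = -⅘ + (2*v*(18 + v))/5 = -⅘ + 2*v*(18 + v)/5)
H(z, D) = D + z² + D*(D - z) (H(z, D) = (z² + D*(D - z)) + D = D + z² + D*(D - z))
1/H(C(18), 860) = 1/(860 + 860² + (-⅘ + (⅖)*18² + (36/5)*18)² - 1*860*(-⅘ + (⅖)*18² + (36/5)*18)) = 1/(860 + 739600 + (-⅘ + (⅖)*324 + 648/5)² - 1*860*(-⅘ + (⅖)*324 + 648/5)) = 1/(860 + 739600 + (-⅘ + 648/5 + 648/5)² - 1*860*(-⅘ + 648/5 + 648/5)) = 1/(860 + 739600 + (1292/5)² - 1*860*1292/5) = 1/(860 + 739600 + 1669264/25 - 222224) = 1/(14625164/25) = 25/14625164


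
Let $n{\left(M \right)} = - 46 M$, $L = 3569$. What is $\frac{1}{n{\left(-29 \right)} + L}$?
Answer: $\frac{1}{4903} \approx 0.00020396$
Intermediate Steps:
$\frac{1}{n{\left(-29 \right)} + L} = \frac{1}{\left(-46\right) \left(-29\right) + 3569} = \frac{1}{1334 + 3569} = \frac{1}{4903}$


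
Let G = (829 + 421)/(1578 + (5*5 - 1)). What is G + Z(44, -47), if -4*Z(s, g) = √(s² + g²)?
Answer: 625/801 - √4145/4 ≈ -15.315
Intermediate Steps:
Z(s, g) = -√(g² + s²)/4 (Z(s, g) = -√(s² + g²)/4 = -√(g² + s²)/4)
G = 625/801 (G = 1250/(1578 + (25 - 1)) = 1250/(1578 + 24) = 1250/1602 = 1250*(1/1602) = 625/801 ≈ 0.78027)
G + Z(44, -47) = 625/801 - √((-47)² + 44²)/4 = 625/801 - √(2209 + 1936)/4 = 625/801 - √4145/4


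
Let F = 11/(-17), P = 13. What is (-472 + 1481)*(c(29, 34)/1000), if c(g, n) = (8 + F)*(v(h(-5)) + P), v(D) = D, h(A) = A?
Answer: 1009/17 ≈ 59.353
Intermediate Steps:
F = -11/17 (F = 11*(-1/17) = -11/17 ≈ -0.64706)
c(g, n) = 1000/17 (c(g, n) = (8 - 11/17)*(-5 + 13) = (125/17)*8 = 1000/17)
(-472 + 1481)*(c(29, 34)/1000) = (-472 + 1481)*((1000/17)/1000) = 1009*((1000/17)*(1/1000)) = 1009*(1/17) = 1009/17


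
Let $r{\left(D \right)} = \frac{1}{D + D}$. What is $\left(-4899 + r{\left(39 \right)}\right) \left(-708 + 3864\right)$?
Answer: $- \frac{200995646}{13} \approx -1.5461 \cdot 10^{7}$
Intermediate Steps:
$r{\left(D \right)} = \frac{1}{2 D}$
$\left(-4899 + r{\left(39 \right)}\right) \left(-708 + 3864\right) = \left(-4899 + \frac{1}{2 \cdot 39}\right) \left(-708 + 3864\right) = \left(-4899 + \frac{1}{2} \cdot \frac{1}{39}\right) 3156 = \left(-4899 + \frac{1}{78}\right) 3156 = \left(- \frac{382121}{78}\right) 3156 = - \frac{200995646}{13}$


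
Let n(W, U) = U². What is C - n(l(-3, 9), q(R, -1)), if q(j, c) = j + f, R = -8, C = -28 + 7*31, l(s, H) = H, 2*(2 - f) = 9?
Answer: 315/4 ≈ 78.750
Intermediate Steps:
f = -5/2 (f = 2 - ½*9 = 2 - 9/2 = -5/2 ≈ -2.5000)
C = 189 (C = -28 + 217 = 189)
q(j, c) = -5/2 + j (q(j, c) = j - 5/2 = -5/2 + j)
C - n(l(-3, 9), q(R, -1)) = 189 - (-5/2 - 8)² = 189 - (-21/2)² = 189 - 1*441/4 = 189 - 441/4 = 315/4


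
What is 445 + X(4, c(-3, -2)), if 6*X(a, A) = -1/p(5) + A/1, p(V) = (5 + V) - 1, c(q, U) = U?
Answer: 24011/54 ≈ 444.65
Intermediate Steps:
p(V) = 4 + V
X(a, A) = -1/54 + A/6 (X(a, A) = (-1/(4 + 5) + A/1)/6 = (-1/9 + A*1)/6 = (-1*1/9 + A)/6 = (-1/9 + A)/6 = -1/54 + A/6)
445 + X(4, c(-3, -2)) = 445 + (-1/54 + (1/6)*(-2)) = 445 + (-1/54 - 1/3) = 445 - 19/54 = 24011/54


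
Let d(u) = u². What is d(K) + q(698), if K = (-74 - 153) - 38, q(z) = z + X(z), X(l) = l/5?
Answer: 355313/5 ≈ 71063.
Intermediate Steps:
X(l) = l/5 (X(l) = l*(⅕) = l/5)
q(z) = 6*z/5 (q(z) = z + z/5 = 6*z/5)
K = -265 (K = -227 - 38 = -265)
d(K) + q(698) = (-265)² + (6/5)*698 = 70225 + 4188/5 = 355313/5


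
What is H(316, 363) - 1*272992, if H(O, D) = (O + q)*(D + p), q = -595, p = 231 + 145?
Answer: -479173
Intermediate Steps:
p = 376
H(O, D) = (-595 + O)*(376 + D) (H(O, D) = (O - 595)*(D + 376) = (-595 + O)*(376 + D))
H(316, 363) - 1*272992 = (-223720 - 595*363 + 376*316 + 363*316) - 1*272992 = (-223720 - 215985 + 118816 + 114708) - 272992 = -206181 - 272992 = -479173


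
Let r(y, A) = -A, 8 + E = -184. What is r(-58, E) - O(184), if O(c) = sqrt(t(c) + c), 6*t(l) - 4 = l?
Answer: 192 - sqrt(1938)/3 ≈ 177.33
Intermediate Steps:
E = -192 (E = -8 - 184 = -192)
t(l) = 2/3 + l/6
O(c) = sqrt(2/3 + 7*c/6) (O(c) = sqrt((2/3 + c/6) + c) = sqrt(2/3 + 7*c/6))
r(-58, E) - O(184) = -1*(-192) - sqrt(24 + 42*184)/6 = 192 - sqrt(24 + 7728)/6 = 192 - sqrt(7752)/6 = 192 - 2*sqrt(1938)/6 = 192 - sqrt(1938)/3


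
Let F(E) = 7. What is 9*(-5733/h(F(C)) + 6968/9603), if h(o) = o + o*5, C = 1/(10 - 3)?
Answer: -2607683/2134 ≈ -1222.0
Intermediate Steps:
C = ⅐ (C = 1/7 = ⅐ ≈ 0.14286)
h(o) = 6*o (h(o) = o + 5*o = 6*o)
9*(-5733/h(F(C)) + 6968/9603) = 9*(-5733/(6*7) + 6968/9603) = 9*(-5733/42 + 6968*(1/9603)) = 9*(-5733*1/42 + 6968/9603) = 9*(-273/2 + 6968/9603) = 9*(-2607683/19206) = -2607683/2134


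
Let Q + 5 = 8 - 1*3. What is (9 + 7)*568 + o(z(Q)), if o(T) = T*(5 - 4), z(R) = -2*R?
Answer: 9088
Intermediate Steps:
Q = 0 (Q = -5 + (8 - 1*3) = -5 + (8 - 3) = -5 + 5 = 0)
o(T) = T (o(T) = T*1 = T)
(9 + 7)*568 + o(z(Q)) = (9 + 7)*568 - 2*0 = 16*568 + 0 = 9088 + 0 = 9088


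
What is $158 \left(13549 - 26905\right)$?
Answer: $-2110248$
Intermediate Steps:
$158 \left(13549 - 26905\right) = 158 \left(-13356\right) = -2110248$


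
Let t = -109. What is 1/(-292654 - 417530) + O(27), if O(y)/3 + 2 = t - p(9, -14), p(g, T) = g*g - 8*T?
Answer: -647687809/710184 ≈ -912.00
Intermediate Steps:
p(g, T) = g**2 - 8*T
O(y) = -912 (O(y) = -6 + 3*(-109 - (9**2 - 8*(-14))) = -6 + 3*(-109 - (81 + 112)) = -6 + 3*(-109 - 1*193) = -6 + 3*(-109 - 193) = -6 + 3*(-302) = -6 - 906 = -912)
1/(-292654 - 417530) + O(27) = 1/(-292654 - 417530) - 912 = 1/(-710184) - 912 = -1/710184 - 912 = -647687809/710184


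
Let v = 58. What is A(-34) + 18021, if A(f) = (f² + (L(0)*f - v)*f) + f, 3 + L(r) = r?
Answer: 17647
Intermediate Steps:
L(r) = -3 + r
A(f) = f + f² + f*(-58 - 3*f) (A(f) = (f² + ((-3 + 0)*f - 1*58)*f) + f = (f² + (-3*f - 58)*f) + f = (f² + (-58 - 3*f)*f) + f = (f² + f*(-58 - 3*f)) + f = f + f² + f*(-58 - 3*f))
A(-34) + 18021 = -34*(-57 - 2*(-34)) + 18021 = -34*(-57 + 68) + 18021 = -34*11 + 18021 = -374 + 18021 = 17647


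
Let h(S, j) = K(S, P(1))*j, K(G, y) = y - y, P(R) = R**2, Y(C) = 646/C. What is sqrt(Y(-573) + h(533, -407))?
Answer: I*sqrt(370158)/573 ≈ 1.0618*I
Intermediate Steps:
K(G, y) = 0
h(S, j) = 0 (h(S, j) = 0*j = 0)
sqrt(Y(-573) + h(533, -407)) = sqrt(646/(-573) + 0) = sqrt(646*(-1/573) + 0) = sqrt(-646/573 + 0) = sqrt(-646/573) = I*sqrt(370158)/573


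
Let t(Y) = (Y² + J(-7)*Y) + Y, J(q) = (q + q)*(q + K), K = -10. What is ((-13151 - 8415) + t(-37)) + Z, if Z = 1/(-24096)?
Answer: -699747841/24096 ≈ -29040.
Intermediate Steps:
J(q) = 2*q*(-10 + q) (J(q) = (q + q)*(q - 10) = (2*q)*(-10 + q) = 2*q*(-10 + q))
Z = -1/24096 ≈ -4.1501e-5
t(Y) = Y² + 239*Y (t(Y) = (Y² + (2*(-7)*(-10 - 7))*Y) + Y = (Y² + (2*(-7)*(-17))*Y) + Y = (Y² + 238*Y) + Y = Y² + 239*Y)
((-13151 - 8415) + t(-37)) + Z = ((-13151 - 8415) - 37*(239 - 37)) - 1/24096 = (-21566 - 37*202) - 1/24096 = (-21566 - 7474) - 1/24096 = -29040 - 1/24096 = -699747841/24096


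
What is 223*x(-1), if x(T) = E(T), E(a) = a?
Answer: -223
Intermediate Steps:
x(T) = T
223*x(-1) = 223*(-1) = -223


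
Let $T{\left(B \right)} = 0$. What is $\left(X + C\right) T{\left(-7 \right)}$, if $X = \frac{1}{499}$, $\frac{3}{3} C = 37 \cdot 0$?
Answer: $0$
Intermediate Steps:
$C = 0$ ($C = 37 \cdot 0 = 0$)
$X = \frac{1}{499} \approx 0.002004$
$\left(X + C\right) T{\left(-7 \right)} = \left(\frac{1}{499} + 0\right) 0 = \frac{1}{499} \cdot 0 = 0$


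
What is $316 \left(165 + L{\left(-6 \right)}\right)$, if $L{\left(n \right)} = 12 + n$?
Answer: $54036$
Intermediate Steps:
$316 \left(165 + L{\left(-6 \right)}\right) = 316 \left(165 + \left(12 - 6\right)\right) = 316 \left(165 + 6\right) = 316 \cdot 171 = 54036$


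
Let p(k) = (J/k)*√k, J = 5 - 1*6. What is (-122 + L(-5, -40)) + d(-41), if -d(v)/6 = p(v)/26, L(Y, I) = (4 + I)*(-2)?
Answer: -50 - 3*I*√41/533 ≈ -50.0 - 0.03604*I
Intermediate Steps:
J = -1 (J = 5 - 6 = -1)
L(Y, I) = -8 - 2*I
p(k) = -1/√k (p(k) = (-1/k)*√k = -1/√k)
d(v) = 3/(13*√v) (d(v) = -6*(-1/√v)/26 = -(-3)/(13*√v) = 3/(13*√v))
(-122 + L(-5, -40)) + d(-41) = (-122 + (-8 - 2*(-40))) + 3/(13*√(-41)) = (-122 + (-8 + 80)) + 3*(-I*√41/41)/13 = (-122 + 72) - 3*I*√41/533 = -50 - 3*I*√41/533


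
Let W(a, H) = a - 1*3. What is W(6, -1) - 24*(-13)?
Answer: 315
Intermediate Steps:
W(a, H) = -3 + a (W(a, H) = a - 3 = -3 + a)
W(6, -1) - 24*(-13) = (-3 + 6) - 24*(-13) = 3 + 312 = 315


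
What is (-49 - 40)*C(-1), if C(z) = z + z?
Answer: 178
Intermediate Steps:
C(z) = 2*z
(-49 - 40)*C(-1) = (-49 - 40)*(2*(-1)) = -89*(-2) = 178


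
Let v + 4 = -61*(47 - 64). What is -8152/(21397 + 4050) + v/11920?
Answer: -70885089/303328240 ≈ -0.23369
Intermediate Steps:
v = 1033 (v = -4 - 61*(47 - 64) = -4 - 61*(-17) = -4 + 1037 = 1033)
-8152/(21397 + 4050) + v/11920 = -8152/(21397 + 4050) + 1033/11920 = -8152/25447 + 1033*(1/11920) = -8152*1/25447 + 1033/11920 = -8152/25447 + 1033/11920 = -70885089/303328240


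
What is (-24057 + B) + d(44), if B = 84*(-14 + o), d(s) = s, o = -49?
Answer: -29305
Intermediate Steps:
B = -5292 (B = 84*(-14 - 49) = 84*(-63) = -5292)
(-24057 + B) + d(44) = (-24057 - 5292) + 44 = -29349 + 44 = -29305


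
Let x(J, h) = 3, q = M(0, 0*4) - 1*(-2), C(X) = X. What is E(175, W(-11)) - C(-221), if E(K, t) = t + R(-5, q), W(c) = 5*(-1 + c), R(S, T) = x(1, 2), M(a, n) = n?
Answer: 164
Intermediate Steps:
q = 2 (q = 0*4 - 1*(-2) = 0 + 2 = 2)
R(S, T) = 3
W(c) = -5 + 5*c
E(K, t) = 3 + t (E(K, t) = t + 3 = 3 + t)
E(175, W(-11)) - C(-221) = (3 + (-5 + 5*(-11))) - 1*(-221) = (3 + (-5 - 55)) + 221 = (3 - 60) + 221 = -57 + 221 = 164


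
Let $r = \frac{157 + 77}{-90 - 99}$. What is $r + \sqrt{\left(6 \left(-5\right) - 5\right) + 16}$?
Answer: $- \frac{26}{21} + i \sqrt{19} \approx -1.2381 + 4.3589 i$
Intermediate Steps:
$r = - \frac{26}{21}$ ($r = \frac{234}{-189} = 234 \left(- \frac{1}{189}\right) = - \frac{26}{21} \approx -1.2381$)
$r + \sqrt{\left(6 \left(-5\right) - 5\right) + 16} = - \frac{26}{21} + \sqrt{\left(6 \left(-5\right) - 5\right) + 16} = - \frac{26}{21} + \sqrt{\left(-30 - 5\right) + 16} = - \frac{26}{21} + \sqrt{-35 + 16} = - \frac{26}{21} + \sqrt{-19} = - \frac{26}{21} + i \sqrt{19}$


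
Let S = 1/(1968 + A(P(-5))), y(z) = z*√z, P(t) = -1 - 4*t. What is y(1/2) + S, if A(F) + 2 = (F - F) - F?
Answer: 1/1947 + √2/4 ≈ 0.35407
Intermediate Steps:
y(z) = z^(3/2)
A(F) = -2 - F (A(F) = -2 + ((F - F) - F) = -2 + (0 - F) = -2 - F)
S = 1/1947 (S = 1/(1968 + (-2 - (-1 - 4*(-5)))) = 1/(1968 + (-2 - (-1 + 20))) = 1/(1968 + (-2 - 1*19)) = 1/(1968 + (-2 - 19)) = 1/(1968 - 21) = 1/1947 ≈ 0.00051361)
y(1/2) + S = (1/2)^(3/2) + 1/1947 = (½)^(3/2) + 1/1947 = √2/4 + 1/1947 = 1/1947 + √2/4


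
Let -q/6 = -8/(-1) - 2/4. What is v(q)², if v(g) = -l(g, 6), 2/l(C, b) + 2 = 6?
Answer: ¼ ≈ 0.25000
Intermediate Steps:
l(C, b) = ½ (l(C, b) = 2/(-2 + 6) = 2/4 = 2*(¼) = ½)
q = -45 (q = -6*(-8/(-1) - 2/4) = -6*(-8*(-1) - 2*¼) = -6*(8 - ½) = -6*15/2 = -45)
v(g) = -½ (v(g) = -1*½ = -½)
v(q)² = (-½)² = ¼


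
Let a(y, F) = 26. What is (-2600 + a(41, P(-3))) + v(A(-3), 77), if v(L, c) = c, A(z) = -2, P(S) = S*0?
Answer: -2497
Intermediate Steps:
P(S) = 0
(-2600 + a(41, P(-3))) + v(A(-3), 77) = (-2600 + 26) + 77 = -2574 + 77 = -2497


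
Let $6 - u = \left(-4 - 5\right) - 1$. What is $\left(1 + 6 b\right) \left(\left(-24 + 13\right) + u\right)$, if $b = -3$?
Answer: $-85$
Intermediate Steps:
$u = 16$ ($u = 6 - \left(\left(-4 - 5\right) - 1\right) = 6 - \left(-9 - 1\right) = 6 - -10 = 6 + 10 = 16$)
$\left(1 + 6 b\right) \left(\left(-24 + 13\right) + u\right) = \left(1 + 6 \left(-3\right)\right) \left(\left(-24 + 13\right) + 16\right) = \left(1 - 18\right) \left(-11 + 16\right) = \left(-17\right) 5 = -85$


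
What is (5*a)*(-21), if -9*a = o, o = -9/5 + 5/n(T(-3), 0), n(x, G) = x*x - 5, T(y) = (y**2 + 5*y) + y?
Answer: -4613/228 ≈ -20.232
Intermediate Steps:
T(y) = y**2 + 6*y
n(x, G) = -5 + x**2 (n(x, G) = x**2 - 5 = -5 + x**2)
o = -659/380 (o = -9/5 + 5/(-5 + (-3*(6 - 3))**2) = -9*1/5 + 5/(-5 + (-3*3)**2) = -9/5 + 5/(-5 + (-9)**2) = -9/5 + 5/(-5 + 81) = -9/5 + 5/76 = -659/380 ≈ -1.7342)
a = 659/3420 (a = -1/9*(-659/380) = 659/3420 ≈ 0.19269)
(5*a)*(-21) = (5*(659/3420))*(-21) = (659/684)*(-21) = -4613/228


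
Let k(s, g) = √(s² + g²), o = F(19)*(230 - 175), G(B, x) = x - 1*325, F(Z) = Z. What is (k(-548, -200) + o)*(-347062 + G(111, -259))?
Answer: -363290070 - 1390584*√21269 ≈ -5.6609e+8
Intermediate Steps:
G(B, x) = -325 + x (G(B, x) = x - 325 = -325 + x)
o = 1045 (o = 19*(230 - 175) = 19*55 = 1045)
k(s, g) = √(g² + s²)
(k(-548, -200) + o)*(-347062 + G(111, -259)) = (√((-200)² + (-548)²) + 1045)*(-347062 + (-325 - 259)) = (√(40000 + 300304) + 1045)*(-347062 - 584) = (√340304 + 1045)*(-347646) = (4*√21269 + 1045)*(-347646) = (1045 + 4*√21269)*(-347646) = -363290070 - 1390584*√21269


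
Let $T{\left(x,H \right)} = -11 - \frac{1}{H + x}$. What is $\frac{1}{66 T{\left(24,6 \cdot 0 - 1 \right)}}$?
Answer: $- \frac{23}{16764} \approx -0.001372$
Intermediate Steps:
$\frac{1}{66 T{\left(24,6 \cdot 0 - 1 \right)}} = \frac{1}{66 \frac{-1 - 11 \left(6 \cdot 0 - 1\right) - 264}{\left(6 \cdot 0 - 1\right) + 24}} = \frac{1}{66 \frac{-1 - 11 \left(0 - 1\right) - 264}{\left(0 - 1\right) + 24}} = \frac{1}{66 \frac{-1 - -11 - 264}{-1 + 24}} = \frac{1}{66 \frac{-1 + 11 - 264}{23}} = \frac{1}{66 \cdot \frac{1}{23} \left(-254\right)} = \frac{1}{66 \left(- \frac{254}{23}\right)} = \frac{1}{- \frac{16764}{23}} = - \frac{23}{16764}$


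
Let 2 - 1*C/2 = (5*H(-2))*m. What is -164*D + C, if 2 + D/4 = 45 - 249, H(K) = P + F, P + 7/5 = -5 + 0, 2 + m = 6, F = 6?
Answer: 135156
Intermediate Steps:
m = 4 (m = -2 + 6 = 4)
P = -32/5 (P = -7/5 + (-5 + 0) = -7/5 - 5 = -32/5 ≈ -6.4000)
H(K) = -⅖ (H(K) = -32/5 + 6 = -⅖)
C = 20 (C = 4 - 2*5*(-⅖)*4 = 4 - (-4)*4 = 4 - 2*(-8) = 4 + 16 = 20)
D = -824 (D = -8 + 4*(45 - 249) = -8 + 4*(-204) = -8 - 816 = -824)
-164*D + C = -164*(-824) + 20 = 135136 + 20 = 135156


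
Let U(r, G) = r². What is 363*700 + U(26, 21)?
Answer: 254776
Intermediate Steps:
363*700 + U(26, 21) = 363*700 + 26² = 254100 + 676 = 254776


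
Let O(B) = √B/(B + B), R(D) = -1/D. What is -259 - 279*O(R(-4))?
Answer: -538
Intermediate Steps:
O(B) = 1/(2*√B) (O(B) = √B/((2*B)) = (1/(2*B))*√B = 1/(2*√B))
-259 - 279*O(R(-4)) = -259 - 279/(2*√(-1/(-4))) = -259 - 279/(2*√(-1*(-¼))) = -259 - 279/(2*4^(-½)) = -259 - 279*2/2 = -259 - 279*1 = -259 - 279 = -538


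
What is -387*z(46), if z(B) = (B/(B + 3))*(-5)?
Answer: 89010/49 ≈ 1816.5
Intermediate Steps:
z(B) = -5*B/(3 + B) (z(B) = (B/(3 + B))*(-5) = -5*B/(3 + B))
-387*z(46) = -(-1935)*46/(3 + 46) = -(-1935)*46/49 = -387*(-230/49) = 89010/49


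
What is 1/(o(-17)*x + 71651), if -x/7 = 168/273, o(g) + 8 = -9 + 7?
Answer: 13/932023 ≈ 1.3948e-5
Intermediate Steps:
o(g) = -10 (o(g) = -8 + (-9 + 7) = -8 - 2 = -10)
x = -56/13 (x = -1176/273 = -7*8/13 = -56/13 ≈ -4.3077)
1/(o(-17)*x + 71651) = 1/(-10*(-56/13) + 71651) = 1/(560/13 + 71651) = 1/(932023/13) = 13/932023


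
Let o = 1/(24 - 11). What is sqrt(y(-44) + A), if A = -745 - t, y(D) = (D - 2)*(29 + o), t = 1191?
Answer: 2*I*sqrt(138307)/13 ≈ 57.215*I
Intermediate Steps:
o = 1/13 ≈ 0.076923
y(D) = -756/13 + 378*D/13 (y(D) = (D - 2)*(29 + 1/13) = (-2 + D)*(378/13) = -756/13 + 378*D/13)
A = -1936 (A = -745 - 1*1191 = -745 - 1191 = -1936)
sqrt(y(-44) + A) = sqrt((-756/13 + (378/13)*(-44)) - 1936) = sqrt((-756/13 - 16632/13) - 1936) = sqrt(-17388/13 - 1936) = sqrt(-42556/13) = 2*I*sqrt(138307)/13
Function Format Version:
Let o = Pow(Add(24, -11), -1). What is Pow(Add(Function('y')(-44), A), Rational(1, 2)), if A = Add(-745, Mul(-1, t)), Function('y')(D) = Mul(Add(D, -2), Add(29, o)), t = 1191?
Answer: Mul(Rational(2, 13), I, Pow(138307, Rational(1, 2))) ≈ Mul(57.215, I)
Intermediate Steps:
o = Rational(1, 13) (o = Pow(13, -1) = Rational(1, 13) ≈ 0.076923)
Function('y')(D) = Add(Rational(-756, 13), Mul(Rational(378, 13), D)) (Function('y')(D) = Mul(Add(D, -2), Add(29, Rational(1, 13))) = Mul(Add(-2, D), Rational(378, 13)) = Add(Rational(-756, 13), Mul(Rational(378, 13), D)))
A = -1936 (A = Add(-745, Mul(-1, 1191)) = Add(-745, -1191) = -1936)
Pow(Add(Function('y')(-44), A), Rational(1, 2)) = Pow(Add(Add(Rational(-756, 13), Mul(Rational(378, 13), -44)), -1936), Rational(1, 2)) = Pow(Add(Add(Rational(-756, 13), Rational(-16632, 13)), -1936), Rational(1, 2)) = Pow(Add(Rational(-17388, 13), -1936), Rational(1, 2)) = Pow(Rational(-42556, 13), Rational(1, 2)) = Mul(Rational(2, 13), I, Pow(138307, Rational(1, 2)))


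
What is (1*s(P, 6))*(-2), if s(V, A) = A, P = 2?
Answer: -12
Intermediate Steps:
(1*s(P, 6))*(-2) = (1*6)*(-2) = 6*(-2) = -12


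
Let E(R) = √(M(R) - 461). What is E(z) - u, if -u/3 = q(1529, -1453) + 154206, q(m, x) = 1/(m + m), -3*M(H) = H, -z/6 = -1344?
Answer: 1414685847/3058 + I*√3149 ≈ 4.6262e+5 + 56.116*I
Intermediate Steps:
z = 8064 (z = -6*(-1344) = 8064)
M(H) = -H/3
E(R) = √(-461 - R/3) (E(R) = √(-R/3 - 461) = √(-461 - R/3))
q(m, x) = 1/(2*m)
u = -1414685847/3058 (u = -3*((½)/1529 + 154206) = -3*((½)*(1/1529) + 154206) = -3*(1/3058 + 154206) = -3*471561949/3058 = -1414685847/3058 ≈ -4.6262e+5)
E(z) - u = √(-4149 - 3*8064)/3 - 1*(-1414685847/3058) = √(-4149 - 24192)/3 + 1414685847/3058 = √(-28341)/3 + 1414685847/3058 = (3*I*√3149)/3 + 1414685847/3058 = I*√3149 + 1414685847/3058 = 1414685847/3058 + I*√3149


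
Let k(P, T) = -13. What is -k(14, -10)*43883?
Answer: 570479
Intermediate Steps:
-k(14, -10)*43883 = -(-13)*43883 = -1*(-570479) = 570479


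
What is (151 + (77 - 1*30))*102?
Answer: 20196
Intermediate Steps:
(151 + (77 - 1*30))*102 = (151 + (77 - 30))*102 = (151 + 47)*102 = 198*102 = 20196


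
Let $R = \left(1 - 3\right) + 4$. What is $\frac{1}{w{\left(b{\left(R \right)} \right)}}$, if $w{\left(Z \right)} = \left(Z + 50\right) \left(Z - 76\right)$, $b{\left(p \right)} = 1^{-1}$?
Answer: $- \frac{1}{3825} \approx -0.00026144$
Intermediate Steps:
$R = 2$ ($R = -2 + 4 = 2$)
$b{\left(p \right)} = 1$
$w{\left(Z \right)} = \left(-76 + Z\right) \left(50 + Z\right)$ ($w{\left(Z \right)} = \left(50 + Z\right) \left(-76 + Z\right) = \left(-76 + Z\right) \left(50 + Z\right)$)
$\frac{1}{w{\left(b{\left(R \right)} \right)}} = \frac{1}{-3800 + 1^{2} - 26} = \frac{1}{-3800 + 1 - 26} = \frac{1}{-3825} = - \frac{1}{3825}$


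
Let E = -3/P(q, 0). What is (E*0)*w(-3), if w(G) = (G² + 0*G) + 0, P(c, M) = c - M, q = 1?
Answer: 0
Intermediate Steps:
w(G) = G² (w(G) = (G² + 0) + 0 = G² + 0 = G²)
E = -3 (E = -3/(1 - 1*0) = -3/(1 + 0) = -3/1 = -3*1 = -3)
(E*0)*w(-3) = -3*0*(-3)² = 0*9 = 0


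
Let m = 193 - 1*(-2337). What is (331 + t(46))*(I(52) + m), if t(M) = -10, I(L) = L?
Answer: 828822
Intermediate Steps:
m = 2530 (m = 193 + 2337 = 2530)
(331 + t(46))*(I(52) + m) = (331 - 10)*(52 + 2530) = 321*2582 = 828822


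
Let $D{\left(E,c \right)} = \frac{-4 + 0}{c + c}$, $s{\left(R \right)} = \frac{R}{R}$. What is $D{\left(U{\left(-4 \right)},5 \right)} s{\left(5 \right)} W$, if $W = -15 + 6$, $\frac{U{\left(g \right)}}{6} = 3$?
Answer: $\frac{18}{5} \approx 3.6$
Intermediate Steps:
$U{\left(g \right)} = 18$ ($U{\left(g \right)} = 6 \cdot 3 = 18$)
$s{\left(R \right)} = 1$
$D{\left(E,c \right)} = - \frac{2}{c}$ ($D{\left(E,c \right)} = - \frac{4}{2 c} = - 4 \frac{1}{2 c} = - \frac{2}{c}$)
$W = -9$
$D{\left(U{\left(-4 \right)},5 \right)} s{\left(5 \right)} W = - \frac{2}{5} \cdot 1 \left(-9\right) = \left(-2\right) \frac{1}{5} \cdot 1 \left(-9\right) = \left(- \frac{2}{5}\right) 1 \left(-9\right) = \left(- \frac{2}{5}\right) \left(-9\right) = \frac{18}{5}$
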